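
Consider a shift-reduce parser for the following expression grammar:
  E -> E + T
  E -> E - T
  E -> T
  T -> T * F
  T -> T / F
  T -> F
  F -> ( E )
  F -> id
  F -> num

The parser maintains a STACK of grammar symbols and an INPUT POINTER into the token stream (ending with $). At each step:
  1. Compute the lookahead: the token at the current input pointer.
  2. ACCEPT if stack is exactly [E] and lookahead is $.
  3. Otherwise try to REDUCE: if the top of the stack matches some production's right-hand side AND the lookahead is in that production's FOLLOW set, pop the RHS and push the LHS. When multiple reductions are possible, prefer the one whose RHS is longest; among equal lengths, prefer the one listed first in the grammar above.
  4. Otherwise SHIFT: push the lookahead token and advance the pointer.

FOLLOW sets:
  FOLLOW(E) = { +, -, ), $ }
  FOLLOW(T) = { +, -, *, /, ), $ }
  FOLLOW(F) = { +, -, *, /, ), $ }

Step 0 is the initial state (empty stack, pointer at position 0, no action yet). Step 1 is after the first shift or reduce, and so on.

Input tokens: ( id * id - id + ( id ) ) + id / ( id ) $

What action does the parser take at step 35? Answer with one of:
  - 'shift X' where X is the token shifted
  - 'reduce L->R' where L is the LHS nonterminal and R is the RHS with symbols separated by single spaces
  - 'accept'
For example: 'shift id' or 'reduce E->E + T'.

Step 1: shift (. Stack=[(] ptr=1 lookahead=id remaining=[id * id - id + ( id ) ) + id / ( id ) $]
Step 2: shift id. Stack=[( id] ptr=2 lookahead=* remaining=[* id - id + ( id ) ) + id / ( id ) $]
Step 3: reduce F->id. Stack=[( F] ptr=2 lookahead=* remaining=[* id - id + ( id ) ) + id / ( id ) $]
Step 4: reduce T->F. Stack=[( T] ptr=2 lookahead=* remaining=[* id - id + ( id ) ) + id / ( id ) $]
Step 5: shift *. Stack=[( T *] ptr=3 lookahead=id remaining=[id - id + ( id ) ) + id / ( id ) $]
Step 6: shift id. Stack=[( T * id] ptr=4 lookahead=- remaining=[- id + ( id ) ) + id / ( id ) $]
Step 7: reduce F->id. Stack=[( T * F] ptr=4 lookahead=- remaining=[- id + ( id ) ) + id / ( id ) $]
Step 8: reduce T->T * F. Stack=[( T] ptr=4 lookahead=- remaining=[- id + ( id ) ) + id / ( id ) $]
Step 9: reduce E->T. Stack=[( E] ptr=4 lookahead=- remaining=[- id + ( id ) ) + id / ( id ) $]
Step 10: shift -. Stack=[( E -] ptr=5 lookahead=id remaining=[id + ( id ) ) + id / ( id ) $]
Step 11: shift id. Stack=[( E - id] ptr=6 lookahead=+ remaining=[+ ( id ) ) + id / ( id ) $]
Step 12: reduce F->id. Stack=[( E - F] ptr=6 lookahead=+ remaining=[+ ( id ) ) + id / ( id ) $]
Step 13: reduce T->F. Stack=[( E - T] ptr=6 lookahead=+ remaining=[+ ( id ) ) + id / ( id ) $]
Step 14: reduce E->E - T. Stack=[( E] ptr=6 lookahead=+ remaining=[+ ( id ) ) + id / ( id ) $]
Step 15: shift +. Stack=[( E +] ptr=7 lookahead=( remaining=[( id ) ) + id / ( id ) $]
Step 16: shift (. Stack=[( E + (] ptr=8 lookahead=id remaining=[id ) ) + id / ( id ) $]
Step 17: shift id. Stack=[( E + ( id] ptr=9 lookahead=) remaining=[) ) + id / ( id ) $]
Step 18: reduce F->id. Stack=[( E + ( F] ptr=9 lookahead=) remaining=[) ) + id / ( id ) $]
Step 19: reduce T->F. Stack=[( E + ( T] ptr=9 lookahead=) remaining=[) ) + id / ( id ) $]
Step 20: reduce E->T. Stack=[( E + ( E] ptr=9 lookahead=) remaining=[) ) + id / ( id ) $]
Step 21: shift ). Stack=[( E + ( E )] ptr=10 lookahead=) remaining=[) + id / ( id ) $]
Step 22: reduce F->( E ). Stack=[( E + F] ptr=10 lookahead=) remaining=[) + id / ( id ) $]
Step 23: reduce T->F. Stack=[( E + T] ptr=10 lookahead=) remaining=[) + id / ( id ) $]
Step 24: reduce E->E + T. Stack=[( E] ptr=10 lookahead=) remaining=[) + id / ( id ) $]
Step 25: shift ). Stack=[( E )] ptr=11 lookahead=+ remaining=[+ id / ( id ) $]
Step 26: reduce F->( E ). Stack=[F] ptr=11 lookahead=+ remaining=[+ id / ( id ) $]
Step 27: reduce T->F. Stack=[T] ptr=11 lookahead=+ remaining=[+ id / ( id ) $]
Step 28: reduce E->T. Stack=[E] ptr=11 lookahead=+ remaining=[+ id / ( id ) $]
Step 29: shift +. Stack=[E +] ptr=12 lookahead=id remaining=[id / ( id ) $]
Step 30: shift id. Stack=[E + id] ptr=13 lookahead=/ remaining=[/ ( id ) $]
Step 31: reduce F->id. Stack=[E + F] ptr=13 lookahead=/ remaining=[/ ( id ) $]
Step 32: reduce T->F. Stack=[E + T] ptr=13 lookahead=/ remaining=[/ ( id ) $]
Step 33: shift /. Stack=[E + T /] ptr=14 lookahead=( remaining=[( id ) $]
Step 34: shift (. Stack=[E + T / (] ptr=15 lookahead=id remaining=[id ) $]
Step 35: shift id. Stack=[E + T / ( id] ptr=16 lookahead=) remaining=[) $]

Answer: shift id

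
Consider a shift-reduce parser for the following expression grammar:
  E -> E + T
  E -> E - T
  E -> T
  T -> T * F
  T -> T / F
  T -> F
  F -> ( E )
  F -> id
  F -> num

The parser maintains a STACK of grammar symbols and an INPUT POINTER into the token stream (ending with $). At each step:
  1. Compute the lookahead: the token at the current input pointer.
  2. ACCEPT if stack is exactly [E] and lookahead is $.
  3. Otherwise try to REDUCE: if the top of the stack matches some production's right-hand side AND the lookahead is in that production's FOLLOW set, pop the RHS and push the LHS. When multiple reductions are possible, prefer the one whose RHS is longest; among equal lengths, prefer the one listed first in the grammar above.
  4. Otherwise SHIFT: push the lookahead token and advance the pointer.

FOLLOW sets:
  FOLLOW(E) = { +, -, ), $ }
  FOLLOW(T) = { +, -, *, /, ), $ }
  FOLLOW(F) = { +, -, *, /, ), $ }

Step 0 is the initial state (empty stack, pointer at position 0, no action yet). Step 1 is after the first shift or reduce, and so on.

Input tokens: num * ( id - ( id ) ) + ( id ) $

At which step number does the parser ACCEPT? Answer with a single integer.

Answer: 34

Derivation:
Step 1: shift num. Stack=[num] ptr=1 lookahead=* remaining=[* ( id - ( id ) ) + ( id ) $]
Step 2: reduce F->num. Stack=[F] ptr=1 lookahead=* remaining=[* ( id - ( id ) ) + ( id ) $]
Step 3: reduce T->F. Stack=[T] ptr=1 lookahead=* remaining=[* ( id - ( id ) ) + ( id ) $]
Step 4: shift *. Stack=[T *] ptr=2 lookahead=( remaining=[( id - ( id ) ) + ( id ) $]
Step 5: shift (. Stack=[T * (] ptr=3 lookahead=id remaining=[id - ( id ) ) + ( id ) $]
Step 6: shift id. Stack=[T * ( id] ptr=4 lookahead=- remaining=[- ( id ) ) + ( id ) $]
Step 7: reduce F->id. Stack=[T * ( F] ptr=4 lookahead=- remaining=[- ( id ) ) + ( id ) $]
Step 8: reduce T->F. Stack=[T * ( T] ptr=4 lookahead=- remaining=[- ( id ) ) + ( id ) $]
Step 9: reduce E->T. Stack=[T * ( E] ptr=4 lookahead=- remaining=[- ( id ) ) + ( id ) $]
Step 10: shift -. Stack=[T * ( E -] ptr=5 lookahead=( remaining=[( id ) ) + ( id ) $]
Step 11: shift (. Stack=[T * ( E - (] ptr=6 lookahead=id remaining=[id ) ) + ( id ) $]
Step 12: shift id. Stack=[T * ( E - ( id] ptr=7 lookahead=) remaining=[) ) + ( id ) $]
Step 13: reduce F->id. Stack=[T * ( E - ( F] ptr=7 lookahead=) remaining=[) ) + ( id ) $]
Step 14: reduce T->F. Stack=[T * ( E - ( T] ptr=7 lookahead=) remaining=[) ) + ( id ) $]
Step 15: reduce E->T. Stack=[T * ( E - ( E] ptr=7 lookahead=) remaining=[) ) + ( id ) $]
Step 16: shift ). Stack=[T * ( E - ( E )] ptr=8 lookahead=) remaining=[) + ( id ) $]
Step 17: reduce F->( E ). Stack=[T * ( E - F] ptr=8 lookahead=) remaining=[) + ( id ) $]
Step 18: reduce T->F. Stack=[T * ( E - T] ptr=8 lookahead=) remaining=[) + ( id ) $]
Step 19: reduce E->E - T. Stack=[T * ( E] ptr=8 lookahead=) remaining=[) + ( id ) $]
Step 20: shift ). Stack=[T * ( E )] ptr=9 lookahead=+ remaining=[+ ( id ) $]
Step 21: reduce F->( E ). Stack=[T * F] ptr=9 lookahead=+ remaining=[+ ( id ) $]
Step 22: reduce T->T * F. Stack=[T] ptr=9 lookahead=+ remaining=[+ ( id ) $]
Step 23: reduce E->T. Stack=[E] ptr=9 lookahead=+ remaining=[+ ( id ) $]
Step 24: shift +. Stack=[E +] ptr=10 lookahead=( remaining=[( id ) $]
Step 25: shift (. Stack=[E + (] ptr=11 lookahead=id remaining=[id ) $]
Step 26: shift id. Stack=[E + ( id] ptr=12 lookahead=) remaining=[) $]
Step 27: reduce F->id. Stack=[E + ( F] ptr=12 lookahead=) remaining=[) $]
Step 28: reduce T->F. Stack=[E + ( T] ptr=12 lookahead=) remaining=[) $]
Step 29: reduce E->T. Stack=[E + ( E] ptr=12 lookahead=) remaining=[) $]
Step 30: shift ). Stack=[E + ( E )] ptr=13 lookahead=$ remaining=[$]
Step 31: reduce F->( E ). Stack=[E + F] ptr=13 lookahead=$ remaining=[$]
Step 32: reduce T->F. Stack=[E + T] ptr=13 lookahead=$ remaining=[$]
Step 33: reduce E->E + T. Stack=[E] ptr=13 lookahead=$ remaining=[$]
Step 34: accept. Stack=[E] ptr=13 lookahead=$ remaining=[$]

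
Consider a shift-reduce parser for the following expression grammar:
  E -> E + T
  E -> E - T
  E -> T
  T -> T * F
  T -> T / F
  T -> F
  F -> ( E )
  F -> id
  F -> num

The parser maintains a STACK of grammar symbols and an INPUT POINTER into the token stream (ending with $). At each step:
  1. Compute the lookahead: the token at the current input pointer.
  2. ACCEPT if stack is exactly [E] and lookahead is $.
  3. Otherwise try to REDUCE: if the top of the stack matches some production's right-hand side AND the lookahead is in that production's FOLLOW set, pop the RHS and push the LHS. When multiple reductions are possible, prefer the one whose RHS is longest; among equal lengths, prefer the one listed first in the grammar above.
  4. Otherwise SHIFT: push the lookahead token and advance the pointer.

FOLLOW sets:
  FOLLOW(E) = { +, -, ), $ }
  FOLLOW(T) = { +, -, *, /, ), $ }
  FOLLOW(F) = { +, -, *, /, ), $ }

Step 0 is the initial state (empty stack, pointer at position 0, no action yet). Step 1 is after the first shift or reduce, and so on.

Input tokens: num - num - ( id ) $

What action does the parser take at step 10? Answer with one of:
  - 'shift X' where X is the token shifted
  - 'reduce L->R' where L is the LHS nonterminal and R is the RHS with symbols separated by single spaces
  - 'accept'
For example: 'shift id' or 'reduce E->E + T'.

Step 1: shift num. Stack=[num] ptr=1 lookahead=- remaining=[- num - ( id ) $]
Step 2: reduce F->num. Stack=[F] ptr=1 lookahead=- remaining=[- num - ( id ) $]
Step 3: reduce T->F. Stack=[T] ptr=1 lookahead=- remaining=[- num - ( id ) $]
Step 4: reduce E->T. Stack=[E] ptr=1 lookahead=- remaining=[- num - ( id ) $]
Step 5: shift -. Stack=[E -] ptr=2 lookahead=num remaining=[num - ( id ) $]
Step 6: shift num. Stack=[E - num] ptr=3 lookahead=- remaining=[- ( id ) $]
Step 7: reduce F->num. Stack=[E - F] ptr=3 lookahead=- remaining=[- ( id ) $]
Step 8: reduce T->F. Stack=[E - T] ptr=3 lookahead=- remaining=[- ( id ) $]
Step 9: reduce E->E - T. Stack=[E] ptr=3 lookahead=- remaining=[- ( id ) $]
Step 10: shift -. Stack=[E -] ptr=4 lookahead=( remaining=[( id ) $]

Answer: shift -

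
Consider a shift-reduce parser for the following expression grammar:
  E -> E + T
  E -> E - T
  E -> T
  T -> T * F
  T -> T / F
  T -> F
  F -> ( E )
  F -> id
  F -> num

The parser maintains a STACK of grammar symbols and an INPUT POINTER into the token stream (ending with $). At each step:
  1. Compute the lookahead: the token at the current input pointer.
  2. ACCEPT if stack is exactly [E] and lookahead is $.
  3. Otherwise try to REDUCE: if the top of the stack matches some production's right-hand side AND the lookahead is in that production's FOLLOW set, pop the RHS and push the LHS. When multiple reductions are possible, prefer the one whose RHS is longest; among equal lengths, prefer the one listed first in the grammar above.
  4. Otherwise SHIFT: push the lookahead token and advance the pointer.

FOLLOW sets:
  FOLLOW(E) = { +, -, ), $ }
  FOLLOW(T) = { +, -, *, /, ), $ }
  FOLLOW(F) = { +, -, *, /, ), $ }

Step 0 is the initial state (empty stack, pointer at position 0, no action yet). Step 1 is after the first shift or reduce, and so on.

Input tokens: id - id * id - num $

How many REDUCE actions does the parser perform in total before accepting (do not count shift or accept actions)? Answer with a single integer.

Answer: 11

Derivation:
Step 1: shift id. Stack=[id] ptr=1 lookahead=- remaining=[- id * id - num $]
Step 2: reduce F->id. Stack=[F] ptr=1 lookahead=- remaining=[- id * id - num $]
Step 3: reduce T->F. Stack=[T] ptr=1 lookahead=- remaining=[- id * id - num $]
Step 4: reduce E->T. Stack=[E] ptr=1 lookahead=- remaining=[- id * id - num $]
Step 5: shift -. Stack=[E -] ptr=2 lookahead=id remaining=[id * id - num $]
Step 6: shift id. Stack=[E - id] ptr=3 lookahead=* remaining=[* id - num $]
Step 7: reduce F->id. Stack=[E - F] ptr=3 lookahead=* remaining=[* id - num $]
Step 8: reduce T->F. Stack=[E - T] ptr=3 lookahead=* remaining=[* id - num $]
Step 9: shift *. Stack=[E - T *] ptr=4 lookahead=id remaining=[id - num $]
Step 10: shift id. Stack=[E - T * id] ptr=5 lookahead=- remaining=[- num $]
Step 11: reduce F->id. Stack=[E - T * F] ptr=5 lookahead=- remaining=[- num $]
Step 12: reduce T->T * F. Stack=[E - T] ptr=5 lookahead=- remaining=[- num $]
Step 13: reduce E->E - T. Stack=[E] ptr=5 lookahead=- remaining=[- num $]
Step 14: shift -. Stack=[E -] ptr=6 lookahead=num remaining=[num $]
Step 15: shift num. Stack=[E - num] ptr=7 lookahead=$ remaining=[$]
Step 16: reduce F->num. Stack=[E - F] ptr=7 lookahead=$ remaining=[$]
Step 17: reduce T->F. Stack=[E - T] ptr=7 lookahead=$ remaining=[$]
Step 18: reduce E->E - T. Stack=[E] ptr=7 lookahead=$ remaining=[$]
Step 19: accept. Stack=[E] ptr=7 lookahead=$ remaining=[$]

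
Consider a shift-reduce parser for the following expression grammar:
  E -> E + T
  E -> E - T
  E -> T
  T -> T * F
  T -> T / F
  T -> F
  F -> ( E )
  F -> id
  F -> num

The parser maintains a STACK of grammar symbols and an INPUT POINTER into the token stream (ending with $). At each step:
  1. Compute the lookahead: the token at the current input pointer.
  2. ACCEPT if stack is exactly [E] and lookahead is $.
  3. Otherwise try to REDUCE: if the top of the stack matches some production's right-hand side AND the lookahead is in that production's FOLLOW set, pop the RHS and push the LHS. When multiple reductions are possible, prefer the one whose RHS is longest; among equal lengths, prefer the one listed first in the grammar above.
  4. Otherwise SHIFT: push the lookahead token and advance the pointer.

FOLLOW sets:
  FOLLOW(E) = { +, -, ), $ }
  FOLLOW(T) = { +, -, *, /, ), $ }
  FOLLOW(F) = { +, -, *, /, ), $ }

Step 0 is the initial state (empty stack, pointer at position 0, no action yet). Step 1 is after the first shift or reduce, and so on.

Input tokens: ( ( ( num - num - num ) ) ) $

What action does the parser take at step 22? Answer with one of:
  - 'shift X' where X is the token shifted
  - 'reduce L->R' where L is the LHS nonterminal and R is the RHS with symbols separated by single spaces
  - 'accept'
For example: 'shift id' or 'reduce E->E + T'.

Answer: shift )

Derivation:
Step 1: shift (. Stack=[(] ptr=1 lookahead=( remaining=[( ( num - num - num ) ) ) $]
Step 2: shift (. Stack=[( (] ptr=2 lookahead=( remaining=[( num - num - num ) ) ) $]
Step 3: shift (. Stack=[( ( (] ptr=3 lookahead=num remaining=[num - num - num ) ) ) $]
Step 4: shift num. Stack=[( ( ( num] ptr=4 lookahead=- remaining=[- num - num ) ) ) $]
Step 5: reduce F->num. Stack=[( ( ( F] ptr=4 lookahead=- remaining=[- num - num ) ) ) $]
Step 6: reduce T->F. Stack=[( ( ( T] ptr=4 lookahead=- remaining=[- num - num ) ) ) $]
Step 7: reduce E->T. Stack=[( ( ( E] ptr=4 lookahead=- remaining=[- num - num ) ) ) $]
Step 8: shift -. Stack=[( ( ( E -] ptr=5 lookahead=num remaining=[num - num ) ) ) $]
Step 9: shift num. Stack=[( ( ( E - num] ptr=6 lookahead=- remaining=[- num ) ) ) $]
Step 10: reduce F->num. Stack=[( ( ( E - F] ptr=6 lookahead=- remaining=[- num ) ) ) $]
Step 11: reduce T->F. Stack=[( ( ( E - T] ptr=6 lookahead=- remaining=[- num ) ) ) $]
Step 12: reduce E->E - T. Stack=[( ( ( E] ptr=6 lookahead=- remaining=[- num ) ) ) $]
Step 13: shift -. Stack=[( ( ( E -] ptr=7 lookahead=num remaining=[num ) ) ) $]
Step 14: shift num. Stack=[( ( ( E - num] ptr=8 lookahead=) remaining=[) ) ) $]
Step 15: reduce F->num. Stack=[( ( ( E - F] ptr=8 lookahead=) remaining=[) ) ) $]
Step 16: reduce T->F. Stack=[( ( ( E - T] ptr=8 lookahead=) remaining=[) ) ) $]
Step 17: reduce E->E - T. Stack=[( ( ( E] ptr=8 lookahead=) remaining=[) ) ) $]
Step 18: shift ). Stack=[( ( ( E )] ptr=9 lookahead=) remaining=[) ) $]
Step 19: reduce F->( E ). Stack=[( ( F] ptr=9 lookahead=) remaining=[) ) $]
Step 20: reduce T->F. Stack=[( ( T] ptr=9 lookahead=) remaining=[) ) $]
Step 21: reduce E->T. Stack=[( ( E] ptr=9 lookahead=) remaining=[) ) $]
Step 22: shift ). Stack=[( ( E )] ptr=10 lookahead=) remaining=[) $]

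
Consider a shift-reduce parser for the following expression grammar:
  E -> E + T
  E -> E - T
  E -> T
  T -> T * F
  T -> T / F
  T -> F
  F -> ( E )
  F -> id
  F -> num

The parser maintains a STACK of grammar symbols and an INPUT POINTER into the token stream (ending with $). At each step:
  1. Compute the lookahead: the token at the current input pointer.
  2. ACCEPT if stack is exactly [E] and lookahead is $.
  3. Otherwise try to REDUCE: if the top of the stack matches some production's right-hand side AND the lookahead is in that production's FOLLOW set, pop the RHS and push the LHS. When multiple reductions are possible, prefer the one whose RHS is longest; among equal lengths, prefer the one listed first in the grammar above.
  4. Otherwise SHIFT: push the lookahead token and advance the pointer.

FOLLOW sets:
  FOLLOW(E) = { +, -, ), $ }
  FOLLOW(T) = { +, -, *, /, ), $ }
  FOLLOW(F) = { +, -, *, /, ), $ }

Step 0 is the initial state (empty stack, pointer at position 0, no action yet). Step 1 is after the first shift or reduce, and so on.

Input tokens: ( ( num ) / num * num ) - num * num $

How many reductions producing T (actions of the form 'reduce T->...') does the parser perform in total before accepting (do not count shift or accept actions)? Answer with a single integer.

Answer: 7

Derivation:
Step 1: shift (. Stack=[(] ptr=1 lookahead=( remaining=[( num ) / num * num ) - num * num $]
Step 2: shift (. Stack=[( (] ptr=2 lookahead=num remaining=[num ) / num * num ) - num * num $]
Step 3: shift num. Stack=[( ( num] ptr=3 lookahead=) remaining=[) / num * num ) - num * num $]
Step 4: reduce F->num. Stack=[( ( F] ptr=3 lookahead=) remaining=[) / num * num ) - num * num $]
Step 5: reduce T->F. Stack=[( ( T] ptr=3 lookahead=) remaining=[) / num * num ) - num * num $]
Step 6: reduce E->T. Stack=[( ( E] ptr=3 lookahead=) remaining=[) / num * num ) - num * num $]
Step 7: shift ). Stack=[( ( E )] ptr=4 lookahead=/ remaining=[/ num * num ) - num * num $]
Step 8: reduce F->( E ). Stack=[( F] ptr=4 lookahead=/ remaining=[/ num * num ) - num * num $]
Step 9: reduce T->F. Stack=[( T] ptr=4 lookahead=/ remaining=[/ num * num ) - num * num $]
Step 10: shift /. Stack=[( T /] ptr=5 lookahead=num remaining=[num * num ) - num * num $]
Step 11: shift num. Stack=[( T / num] ptr=6 lookahead=* remaining=[* num ) - num * num $]
Step 12: reduce F->num. Stack=[( T / F] ptr=6 lookahead=* remaining=[* num ) - num * num $]
Step 13: reduce T->T / F. Stack=[( T] ptr=6 lookahead=* remaining=[* num ) - num * num $]
Step 14: shift *. Stack=[( T *] ptr=7 lookahead=num remaining=[num ) - num * num $]
Step 15: shift num. Stack=[( T * num] ptr=8 lookahead=) remaining=[) - num * num $]
Step 16: reduce F->num. Stack=[( T * F] ptr=8 lookahead=) remaining=[) - num * num $]
Step 17: reduce T->T * F. Stack=[( T] ptr=8 lookahead=) remaining=[) - num * num $]
Step 18: reduce E->T. Stack=[( E] ptr=8 lookahead=) remaining=[) - num * num $]
Step 19: shift ). Stack=[( E )] ptr=9 lookahead=- remaining=[- num * num $]
Step 20: reduce F->( E ). Stack=[F] ptr=9 lookahead=- remaining=[- num * num $]
Step 21: reduce T->F. Stack=[T] ptr=9 lookahead=- remaining=[- num * num $]
Step 22: reduce E->T. Stack=[E] ptr=9 lookahead=- remaining=[- num * num $]
Step 23: shift -. Stack=[E -] ptr=10 lookahead=num remaining=[num * num $]
Step 24: shift num. Stack=[E - num] ptr=11 lookahead=* remaining=[* num $]
Step 25: reduce F->num. Stack=[E - F] ptr=11 lookahead=* remaining=[* num $]
Step 26: reduce T->F. Stack=[E - T] ptr=11 lookahead=* remaining=[* num $]
Step 27: shift *. Stack=[E - T *] ptr=12 lookahead=num remaining=[num $]
Step 28: shift num. Stack=[E - T * num] ptr=13 lookahead=$ remaining=[$]
Step 29: reduce F->num. Stack=[E - T * F] ptr=13 lookahead=$ remaining=[$]
Step 30: reduce T->T * F. Stack=[E - T] ptr=13 lookahead=$ remaining=[$]
Step 31: reduce E->E - T. Stack=[E] ptr=13 lookahead=$ remaining=[$]
Step 32: accept. Stack=[E] ptr=13 lookahead=$ remaining=[$]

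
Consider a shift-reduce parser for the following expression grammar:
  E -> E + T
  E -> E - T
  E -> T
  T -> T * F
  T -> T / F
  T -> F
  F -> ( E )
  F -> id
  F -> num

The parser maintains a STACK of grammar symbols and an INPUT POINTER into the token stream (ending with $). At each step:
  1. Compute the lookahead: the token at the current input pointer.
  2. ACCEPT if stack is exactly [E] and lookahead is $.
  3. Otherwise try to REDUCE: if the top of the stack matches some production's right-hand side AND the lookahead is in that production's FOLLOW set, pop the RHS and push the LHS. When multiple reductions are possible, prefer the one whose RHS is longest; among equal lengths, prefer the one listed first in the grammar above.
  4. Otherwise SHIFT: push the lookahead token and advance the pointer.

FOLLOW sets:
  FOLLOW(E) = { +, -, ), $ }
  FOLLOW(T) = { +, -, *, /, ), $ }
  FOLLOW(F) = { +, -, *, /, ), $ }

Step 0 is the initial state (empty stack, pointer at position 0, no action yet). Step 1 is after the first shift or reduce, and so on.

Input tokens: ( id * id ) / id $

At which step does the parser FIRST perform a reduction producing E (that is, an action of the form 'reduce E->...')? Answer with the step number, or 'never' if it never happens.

Step 1: shift (. Stack=[(] ptr=1 lookahead=id remaining=[id * id ) / id $]
Step 2: shift id. Stack=[( id] ptr=2 lookahead=* remaining=[* id ) / id $]
Step 3: reduce F->id. Stack=[( F] ptr=2 lookahead=* remaining=[* id ) / id $]
Step 4: reduce T->F. Stack=[( T] ptr=2 lookahead=* remaining=[* id ) / id $]
Step 5: shift *. Stack=[( T *] ptr=3 lookahead=id remaining=[id ) / id $]
Step 6: shift id. Stack=[( T * id] ptr=4 lookahead=) remaining=[) / id $]
Step 7: reduce F->id. Stack=[( T * F] ptr=4 lookahead=) remaining=[) / id $]
Step 8: reduce T->T * F. Stack=[( T] ptr=4 lookahead=) remaining=[) / id $]
Step 9: reduce E->T. Stack=[( E] ptr=4 lookahead=) remaining=[) / id $]

Answer: 9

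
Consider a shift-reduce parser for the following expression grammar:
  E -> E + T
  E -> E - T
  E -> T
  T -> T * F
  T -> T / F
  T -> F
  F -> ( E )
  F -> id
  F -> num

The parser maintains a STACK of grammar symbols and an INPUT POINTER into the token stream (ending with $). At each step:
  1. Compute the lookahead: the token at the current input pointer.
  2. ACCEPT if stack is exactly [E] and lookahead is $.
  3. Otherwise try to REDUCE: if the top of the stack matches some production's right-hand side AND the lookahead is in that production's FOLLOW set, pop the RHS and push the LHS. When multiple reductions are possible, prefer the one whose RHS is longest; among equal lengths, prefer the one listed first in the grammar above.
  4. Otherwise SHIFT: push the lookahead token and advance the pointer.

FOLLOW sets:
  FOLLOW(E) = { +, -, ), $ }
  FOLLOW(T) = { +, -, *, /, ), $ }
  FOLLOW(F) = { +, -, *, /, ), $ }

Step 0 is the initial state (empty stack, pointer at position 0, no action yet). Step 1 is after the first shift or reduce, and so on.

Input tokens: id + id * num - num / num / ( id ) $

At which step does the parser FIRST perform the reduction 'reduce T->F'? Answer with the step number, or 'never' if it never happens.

Answer: 3

Derivation:
Step 1: shift id. Stack=[id] ptr=1 lookahead=+ remaining=[+ id * num - num / num / ( id ) $]
Step 2: reduce F->id. Stack=[F] ptr=1 lookahead=+ remaining=[+ id * num - num / num / ( id ) $]
Step 3: reduce T->F. Stack=[T] ptr=1 lookahead=+ remaining=[+ id * num - num / num / ( id ) $]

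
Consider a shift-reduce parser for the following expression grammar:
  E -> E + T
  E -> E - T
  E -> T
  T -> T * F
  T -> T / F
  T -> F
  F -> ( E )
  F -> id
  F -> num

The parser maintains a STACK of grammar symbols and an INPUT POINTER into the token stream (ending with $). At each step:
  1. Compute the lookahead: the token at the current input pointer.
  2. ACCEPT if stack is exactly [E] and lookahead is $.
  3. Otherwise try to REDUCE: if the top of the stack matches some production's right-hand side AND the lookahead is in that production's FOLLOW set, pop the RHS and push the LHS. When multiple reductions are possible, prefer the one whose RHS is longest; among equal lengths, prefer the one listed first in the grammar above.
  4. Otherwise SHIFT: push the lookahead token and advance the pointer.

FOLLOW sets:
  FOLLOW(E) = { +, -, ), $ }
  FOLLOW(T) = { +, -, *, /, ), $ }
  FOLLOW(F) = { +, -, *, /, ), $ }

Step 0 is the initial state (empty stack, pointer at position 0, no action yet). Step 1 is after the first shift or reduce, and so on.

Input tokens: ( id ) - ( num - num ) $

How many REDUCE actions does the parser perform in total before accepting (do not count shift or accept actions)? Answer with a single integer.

Step 1: shift (. Stack=[(] ptr=1 lookahead=id remaining=[id ) - ( num - num ) $]
Step 2: shift id. Stack=[( id] ptr=2 lookahead=) remaining=[) - ( num - num ) $]
Step 3: reduce F->id. Stack=[( F] ptr=2 lookahead=) remaining=[) - ( num - num ) $]
Step 4: reduce T->F. Stack=[( T] ptr=2 lookahead=) remaining=[) - ( num - num ) $]
Step 5: reduce E->T. Stack=[( E] ptr=2 lookahead=) remaining=[) - ( num - num ) $]
Step 6: shift ). Stack=[( E )] ptr=3 lookahead=- remaining=[- ( num - num ) $]
Step 7: reduce F->( E ). Stack=[F] ptr=3 lookahead=- remaining=[- ( num - num ) $]
Step 8: reduce T->F. Stack=[T] ptr=3 lookahead=- remaining=[- ( num - num ) $]
Step 9: reduce E->T. Stack=[E] ptr=3 lookahead=- remaining=[- ( num - num ) $]
Step 10: shift -. Stack=[E -] ptr=4 lookahead=( remaining=[( num - num ) $]
Step 11: shift (. Stack=[E - (] ptr=5 lookahead=num remaining=[num - num ) $]
Step 12: shift num. Stack=[E - ( num] ptr=6 lookahead=- remaining=[- num ) $]
Step 13: reduce F->num. Stack=[E - ( F] ptr=6 lookahead=- remaining=[- num ) $]
Step 14: reduce T->F. Stack=[E - ( T] ptr=6 lookahead=- remaining=[- num ) $]
Step 15: reduce E->T. Stack=[E - ( E] ptr=6 lookahead=- remaining=[- num ) $]
Step 16: shift -. Stack=[E - ( E -] ptr=7 lookahead=num remaining=[num ) $]
Step 17: shift num. Stack=[E - ( E - num] ptr=8 lookahead=) remaining=[) $]
Step 18: reduce F->num. Stack=[E - ( E - F] ptr=8 lookahead=) remaining=[) $]
Step 19: reduce T->F. Stack=[E - ( E - T] ptr=8 lookahead=) remaining=[) $]
Step 20: reduce E->E - T. Stack=[E - ( E] ptr=8 lookahead=) remaining=[) $]
Step 21: shift ). Stack=[E - ( E )] ptr=9 lookahead=$ remaining=[$]
Step 22: reduce F->( E ). Stack=[E - F] ptr=9 lookahead=$ remaining=[$]
Step 23: reduce T->F. Stack=[E - T] ptr=9 lookahead=$ remaining=[$]
Step 24: reduce E->E - T. Stack=[E] ptr=9 lookahead=$ remaining=[$]
Step 25: accept. Stack=[E] ptr=9 lookahead=$ remaining=[$]

Answer: 15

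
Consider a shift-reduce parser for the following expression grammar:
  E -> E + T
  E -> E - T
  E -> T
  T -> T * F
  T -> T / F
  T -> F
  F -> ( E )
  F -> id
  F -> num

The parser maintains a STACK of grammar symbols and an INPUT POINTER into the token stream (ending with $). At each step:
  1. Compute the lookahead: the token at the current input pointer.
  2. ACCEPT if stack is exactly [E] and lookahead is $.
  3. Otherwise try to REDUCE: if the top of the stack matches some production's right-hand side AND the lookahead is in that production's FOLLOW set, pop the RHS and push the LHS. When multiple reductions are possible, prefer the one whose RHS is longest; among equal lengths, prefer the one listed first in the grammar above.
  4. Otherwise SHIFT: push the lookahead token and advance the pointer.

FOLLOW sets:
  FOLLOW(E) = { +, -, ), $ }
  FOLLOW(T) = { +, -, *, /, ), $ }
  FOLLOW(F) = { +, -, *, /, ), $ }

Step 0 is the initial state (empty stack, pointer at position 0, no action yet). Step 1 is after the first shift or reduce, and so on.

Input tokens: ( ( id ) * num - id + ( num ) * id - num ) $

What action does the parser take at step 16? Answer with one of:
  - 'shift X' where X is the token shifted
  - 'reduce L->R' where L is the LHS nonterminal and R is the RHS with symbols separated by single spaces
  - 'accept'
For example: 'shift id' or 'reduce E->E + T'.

Step 1: shift (. Stack=[(] ptr=1 lookahead=( remaining=[( id ) * num - id + ( num ) * id - num ) $]
Step 2: shift (. Stack=[( (] ptr=2 lookahead=id remaining=[id ) * num - id + ( num ) * id - num ) $]
Step 3: shift id. Stack=[( ( id] ptr=3 lookahead=) remaining=[) * num - id + ( num ) * id - num ) $]
Step 4: reduce F->id. Stack=[( ( F] ptr=3 lookahead=) remaining=[) * num - id + ( num ) * id - num ) $]
Step 5: reduce T->F. Stack=[( ( T] ptr=3 lookahead=) remaining=[) * num - id + ( num ) * id - num ) $]
Step 6: reduce E->T. Stack=[( ( E] ptr=3 lookahead=) remaining=[) * num - id + ( num ) * id - num ) $]
Step 7: shift ). Stack=[( ( E )] ptr=4 lookahead=* remaining=[* num - id + ( num ) * id - num ) $]
Step 8: reduce F->( E ). Stack=[( F] ptr=4 lookahead=* remaining=[* num - id + ( num ) * id - num ) $]
Step 9: reduce T->F. Stack=[( T] ptr=4 lookahead=* remaining=[* num - id + ( num ) * id - num ) $]
Step 10: shift *. Stack=[( T *] ptr=5 lookahead=num remaining=[num - id + ( num ) * id - num ) $]
Step 11: shift num. Stack=[( T * num] ptr=6 lookahead=- remaining=[- id + ( num ) * id - num ) $]
Step 12: reduce F->num. Stack=[( T * F] ptr=6 lookahead=- remaining=[- id + ( num ) * id - num ) $]
Step 13: reduce T->T * F. Stack=[( T] ptr=6 lookahead=- remaining=[- id + ( num ) * id - num ) $]
Step 14: reduce E->T. Stack=[( E] ptr=6 lookahead=- remaining=[- id + ( num ) * id - num ) $]
Step 15: shift -. Stack=[( E -] ptr=7 lookahead=id remaining=[id + ( num ) * id - num ) $]
Step 16: shift id. Stack=[( E - id] ptr=8 lookahead=+ remaining=[+ ( num ) * id - num ) $]

Answer: shift id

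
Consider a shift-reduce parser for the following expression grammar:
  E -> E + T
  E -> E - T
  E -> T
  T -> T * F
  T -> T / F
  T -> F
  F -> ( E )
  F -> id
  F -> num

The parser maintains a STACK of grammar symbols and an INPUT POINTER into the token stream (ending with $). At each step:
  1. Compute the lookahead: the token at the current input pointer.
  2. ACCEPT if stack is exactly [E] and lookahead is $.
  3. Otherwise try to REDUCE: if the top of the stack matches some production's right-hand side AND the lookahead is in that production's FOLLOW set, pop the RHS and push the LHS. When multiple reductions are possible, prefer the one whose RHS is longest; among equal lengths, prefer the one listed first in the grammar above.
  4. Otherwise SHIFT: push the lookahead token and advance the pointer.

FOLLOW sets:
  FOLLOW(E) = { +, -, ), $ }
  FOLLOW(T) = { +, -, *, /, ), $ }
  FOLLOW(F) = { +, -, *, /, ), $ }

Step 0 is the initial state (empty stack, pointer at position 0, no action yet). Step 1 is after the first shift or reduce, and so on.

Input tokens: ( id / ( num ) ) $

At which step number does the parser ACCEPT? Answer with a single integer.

Answer: 19

Derivation:
Step 1: shift (. Stack=[(] ptr=1 lookahead=id remaining=[id / ( num ) ) $]
Step 2: shift id. Stack=[( id] ptr=2 lookahead=/ remaining=[/ ( num ) ) $]
Step 3: reduce F->id. Stack=[( F] ptr=2 lookahead=/ remaining=[/ ( num ) ) $]
Step 4: reduce T->F. Stack=[( T] ptr=2 lookahead=/ remaining=[/ ( num ) ) $]
Step 5: shift /. Stack=[( T /] ptr=3 lookahead=( remaining=[( num ) ) $]
Step 6: shift (. Stack=[( T / (] ptr=4 lookahead=num remaining=[num ) ) $]
Step 7: shift num. Stack=[( T / ( num] ptr=5 lookahead=) remaining=[) ) $]
Step 8: reduce F->num. Stack=[( T / ( F] ptr=5 lookahead=) remaining=[) ) $]
Step 9: reduce T->F. Stack=[( T / ( T] ptr=5 lookahead=) remaining=[) ) $]
Step 10: reduce E->T. Stack=[( T / ( E] ptr=5 lookahead=) remaining=[) ) $]
Step 11: shift ). Stack=[( T / ( E )] ptr=6 lookahead=) remaining=[) $]
Step 12: reduce F->( E ). Stack=[( T / F] ptr=6 lookahead=) remaining=[) $]
Step 13: reduce T->T / F. Stack=[( T] ptr=6 lookahead=) remaining=[) $]
Step 14: reduce E->T. Stack=[( E] ptr=6 lookahead=) remaining=[) $]
Step 15: shift ). Stack=[( E )] ptr=7 lookahead=$ remaining=[$]
Step 16: reduce F->( E ). Stack=[F] ptr=7 lookahead=$ remaining=[$]
Step 17: reduce T->F. Stack=[T] ptr=7 lookahead=$ remaining=[$]
Step 18: reduce E->T. Stack=[E] ptr=7 lookahead=$ remaining=[$]
Step 19: accept. Stack=[E] ptr=7 lookahead=$ remaining=[$]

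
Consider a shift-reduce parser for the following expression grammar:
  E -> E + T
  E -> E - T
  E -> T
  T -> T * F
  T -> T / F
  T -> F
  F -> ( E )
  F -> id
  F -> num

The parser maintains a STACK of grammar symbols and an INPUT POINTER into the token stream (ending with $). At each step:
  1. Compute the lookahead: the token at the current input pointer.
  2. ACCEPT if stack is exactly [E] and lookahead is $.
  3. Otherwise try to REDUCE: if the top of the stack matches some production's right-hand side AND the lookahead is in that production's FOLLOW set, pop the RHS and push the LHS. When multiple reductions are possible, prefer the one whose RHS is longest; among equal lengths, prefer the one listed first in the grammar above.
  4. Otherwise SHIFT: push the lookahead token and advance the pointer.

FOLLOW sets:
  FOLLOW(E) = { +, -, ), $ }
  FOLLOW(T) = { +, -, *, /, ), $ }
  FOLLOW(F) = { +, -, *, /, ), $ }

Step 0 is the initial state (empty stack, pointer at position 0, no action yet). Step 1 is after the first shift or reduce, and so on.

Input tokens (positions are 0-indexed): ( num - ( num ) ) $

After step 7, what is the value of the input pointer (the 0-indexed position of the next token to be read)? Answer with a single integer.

Step 1: shift (. Stack=[(] ptr=1 lookahead=num remaining=[num - ( num ) ) $]
Step 2: shift num. Stack=[( num] ptr=2 lookahead=- remaining=[- ( num ) ) $]
Step 3: reduce F->num. Stack=[( F] ptr=2 lookahead=- remaining=[- ( num ) ) $]
Step 4: reduce T->F. Stack=[( T] ptr=2 lookahead=- remaining=[- ( num ) ) $]
Step 5: reduce E->T. Stack=[( E] ptr=2 lookahead=- remaining=[- ( num ) ) $]
Step 6: shift -. Stack=[( E -] ptr=3 lookahead=( remaining=[( num ) ) $]
Step 7: shift (. Stack=[( E - (] ptr=4 lookahead=num remaining=[num ) ) $]

Answer: 4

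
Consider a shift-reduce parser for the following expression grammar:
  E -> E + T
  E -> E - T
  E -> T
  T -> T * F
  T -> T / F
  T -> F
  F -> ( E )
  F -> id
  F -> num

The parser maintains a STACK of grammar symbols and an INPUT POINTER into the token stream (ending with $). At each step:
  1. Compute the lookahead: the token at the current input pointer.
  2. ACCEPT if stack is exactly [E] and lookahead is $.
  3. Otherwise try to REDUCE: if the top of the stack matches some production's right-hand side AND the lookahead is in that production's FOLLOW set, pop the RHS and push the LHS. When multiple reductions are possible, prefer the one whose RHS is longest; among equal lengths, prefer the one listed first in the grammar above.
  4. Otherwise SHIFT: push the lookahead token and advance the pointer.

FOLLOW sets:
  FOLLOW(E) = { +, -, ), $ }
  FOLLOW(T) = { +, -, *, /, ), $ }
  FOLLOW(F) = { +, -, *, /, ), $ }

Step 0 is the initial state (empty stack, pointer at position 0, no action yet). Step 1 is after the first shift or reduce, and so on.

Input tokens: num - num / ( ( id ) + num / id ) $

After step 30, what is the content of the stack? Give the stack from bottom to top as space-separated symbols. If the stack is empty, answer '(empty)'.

Answer: E - T / F

Derivation:
Step 1: shift num. Stack=[num] ptr=1 lookahead=- remaining=[- num / ( ( id ) + num / id ) $]
Step 2: reduce F->num. Stack=[F] ptr=1 lookahead=- remaining=[- num / ( ( id ) + num / id ) $]
Step 3: reduce T->F. Stack=[T] ptr=1 lookahead=- remaining=[- num / ( ( id ) + num / id ) $]
Step 4: reduce E->T. Stack=[E] ptr=1 lookahead=- remaining=[- num / ( ( id ) + num / id ) $]
Step 5: shift -. Stack=[E -] ptr=2 lookahead=num remaining=[num / ( ( id ) + num / id ) $]
Step 6: shift num. Stack=[E - num] ptr=3 lookahead=/ remaining=[/ ( ( id ) + num / id ) $]
Step 7: reduce F->num. Stack=[E - F] ptr=3 lookahead=/ remaining=[/ ( ( id ) + num / id ) $]
Step 8: reduce T->F. Stack=[E - T] ptr=3 lookahead=/ remaining=[/ ( ( id ) + num / id ) $]
Step 9: shift /. Stack=[E - T /] ptr=4 lookahead=( remaining=[( ( id ) + num / id ) $]
Step 10: shift (. Stack=[E - T / (] ptr=5 lookahead=( remaining=[( id ) + num / id ) $]
Step 11: shift (. Stack=[E - T / ( (] ptr=6 lookahead=id remaining=[id ) + num / id ) $]
Step 12: shift id. Stack=[E - T / ( ( id] ptr=7 lookahead=) remaining=[) + num / id ) $]
Step 13: reduce F->id. Stack=[E - T / ( ( F] ptr=7 lookahead=) remaining=[) + num / id ) $]
Step 14: reduce T->F. Stack=[E - T / ( ( T] ptr=7 lookahead=) remaining=[) + num / id ) $]
Step 15: reduce E->T. Stack=[E - T / ( ( E] ptr=7 lookahead=) remaining=[) + num / id ) $]
Step 16: shift ). Stack=[E - T / ( ( E )] ptr=8 lookahead=+ remaining=[+ num / id ) $]
Step 17: reduce F->( E ). Stack=[E - T / ( F] ptr=8 lookahead=+ remaining=[+ num / id ) $]
Step 18: reduce T->F. Stack=[E - T / ( T] ptr=8 lookahead=+ remaining=[+ num / id ) $]
Step 19: reduce E->T. Stack=[E - T / ( E] ptr=8 lookahead=+ remaining=[+ num / id ) $]
Step 20: shift +. Stack=[E - T / ( E +] ptr=9 lookahead=num remaining=[num / id ) $]
Step 21: shift num. Stack=[E - T / ( E + num] ptr=10 lookahead=/ remaining=[/ id ) $]
Step 22: reduce F->num. Stack=[E - T / ( E + F] ptr=10 lookahead=/ remaining=[/ id ) $]
Step 23: reduce T->F. Stack=[E - T / ( E + T] ptr=10 lookahead=/ remaining=[/ id ) $]
Step 24: shift /. Stack=[E - T / ( E + T /] ptr=11 lookahead=id remaining=[id ) $]
Step 25: shift id. Stack=[E - T / ( E + T / id] ptr=12 lookahead=) remaining=[) $]
Step 26: reduce F->id. Stack=[E - T / ( E + T / F] ptr=12 lookahead=) remaining=[) $]
Step 27: reduce T->T / F. Stack=[E - T / ( E + T] ptr=12 lookahead=) remaining=[) $]
Step 28: reduce E->E + T. Stack=[E - T / ( E] ptr=12 lookahead=) remaining=[) $]
Step 29: shift ). Stack=[E - T / ( E )] ptr=13 lookahead=$ remaining=[$]
Step 30: reduce F->( E ). Stack=[E - T / F] ptr=13 lookahead=$ remaining=[$]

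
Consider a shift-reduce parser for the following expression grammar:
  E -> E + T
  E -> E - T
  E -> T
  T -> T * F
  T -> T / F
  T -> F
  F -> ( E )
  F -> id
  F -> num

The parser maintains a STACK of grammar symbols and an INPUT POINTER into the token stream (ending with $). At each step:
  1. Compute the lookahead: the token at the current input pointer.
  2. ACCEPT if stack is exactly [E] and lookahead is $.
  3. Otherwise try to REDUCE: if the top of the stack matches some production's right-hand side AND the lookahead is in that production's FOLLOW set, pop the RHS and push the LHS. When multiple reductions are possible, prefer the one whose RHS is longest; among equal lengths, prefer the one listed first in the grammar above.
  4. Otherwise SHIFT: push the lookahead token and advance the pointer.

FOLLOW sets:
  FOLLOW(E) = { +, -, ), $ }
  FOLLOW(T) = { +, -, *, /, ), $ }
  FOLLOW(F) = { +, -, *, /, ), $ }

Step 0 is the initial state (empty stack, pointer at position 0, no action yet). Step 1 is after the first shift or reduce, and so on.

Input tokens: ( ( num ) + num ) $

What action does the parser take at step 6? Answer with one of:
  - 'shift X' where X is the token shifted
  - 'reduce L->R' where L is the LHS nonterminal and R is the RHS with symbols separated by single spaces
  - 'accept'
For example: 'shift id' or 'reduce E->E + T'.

Answer: reduce E->T

Derivation:
Step 1: shift (. Stack=[(] ptr=1 lookahead=( remaining=[( num ) + num ) $]
Step 2: shift (. Stack=[( (] ptr=2 lookahead=num remaining=[num ) + num ) $]
Step 3: shift num. Stack=[( ( num] ptr=3 lookahead=) remaining=[) + num ) $]
Step 4: reduce F->num. Stack=[( ( F] ptr=3 lookahead=) remaining=[) + num ) $]
Step 5: reduce T->F. Stack=[( ( T] ptr=3 lookahead=) remaining=[) + num ) $]
Step 6: reduce E->T. Stack=[( ( E] ptr=3 lookahead=) remaining=[) + num ) $]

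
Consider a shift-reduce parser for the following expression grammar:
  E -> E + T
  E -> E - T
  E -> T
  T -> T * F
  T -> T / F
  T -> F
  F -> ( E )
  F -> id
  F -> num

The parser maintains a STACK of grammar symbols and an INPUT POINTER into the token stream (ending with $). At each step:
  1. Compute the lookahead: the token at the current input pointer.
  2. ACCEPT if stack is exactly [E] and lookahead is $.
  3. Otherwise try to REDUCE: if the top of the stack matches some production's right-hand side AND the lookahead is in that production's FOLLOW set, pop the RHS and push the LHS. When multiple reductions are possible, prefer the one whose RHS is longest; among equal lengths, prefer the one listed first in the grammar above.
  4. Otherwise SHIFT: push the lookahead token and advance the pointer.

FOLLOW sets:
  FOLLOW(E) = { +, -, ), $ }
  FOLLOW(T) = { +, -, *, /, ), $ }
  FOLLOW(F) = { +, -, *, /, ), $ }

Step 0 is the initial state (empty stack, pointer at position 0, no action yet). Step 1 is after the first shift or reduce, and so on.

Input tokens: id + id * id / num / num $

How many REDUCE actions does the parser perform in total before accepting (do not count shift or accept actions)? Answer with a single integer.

Step 1: shift id. Stack=[id] ptr=1 lookahead=+ remaining=[+ id * id / num / num $]
Step 2: reduce F->id. Stack=[F] ptr=1 lookahead=+ remaining=[+ id * id / num / num $]
Step 3: reduce T->F. Stack=[T] ptr=1 lookahead=+ remaining=[+ id * id / num / num $]
Step 4: reduce E->T. Stack=[E] ptr=1 lookahead=+ remaining=[+ id * id / num / num $]
Step 5: shift +. Stack=[E +] ptr=2 lookahead=id remaining=[id * id / num / num $]
Step 6: shift id. Stack=[E + id] ptr=3 lookahead=* remaining=[* id / num / num $]
Step 7: reduce F->id. Stack=[E + F] ptr=3 lookahead=* remaining=[* id / num / num $]
Step 8: reduce T->F. Stack=[E + T] ptr=3 lookahead=* remaining=[* id / num / num $]
Step 9: shift *. Stack=[E + T *] ptr=4 lookahead=id remaining=[id / num / num $]
Step 10: shift id. Stack=[E + T * id] ptr=5 lookahead=/ remaining=[/ num / num $]
Step 11: reduce F->id. Stack=[E + T * F] ptr=5 lookahead=/ remaining=[/ num / num $]
Step 12: reduce T->T * F. Stack=[E + T] ptr=5 lookahead=/ remaining=[/ num / num $]
Step 13: shift /. Stack=[E + T /] ptr=6 lookahead=num remaining=[num / num $]
Step 14: shift num. Stack=[E + T / num] ptr=7 lookahead=/ remaining=[/ num $]
Step 15: reduce F->num. Stack=[E + T / F] ptr=7 lookahead=/ remaining=[/ num $]
Step 16: reduce T->T / F. Stack=[E + T] ptr=7 lookahead=/ remaining=[/ num $]
Step 17: shift /. Stack=[E + T /] ptr=8 lookahead=num remaining=[num $]
Step 18: shift num. Stack=[E + T / num] ptr=9 lookahead=$ remaining=[$]
Step 19: reduce F->num. Stack=[E + T / F] ptr=9 lookahead=$ remaining=[$]
Step 20: reduce T->T / F. Stack=[E + T] ptr=9 lookahead=$ remaining=[$]
Step 21: reduce E->E + T. Stack=[E] ptr=9 lookahead=$ remaining=[$]
Step 22: accept. Stack=[E] ptr=9 lookahead=$ remaining=[$]

Answer: 12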